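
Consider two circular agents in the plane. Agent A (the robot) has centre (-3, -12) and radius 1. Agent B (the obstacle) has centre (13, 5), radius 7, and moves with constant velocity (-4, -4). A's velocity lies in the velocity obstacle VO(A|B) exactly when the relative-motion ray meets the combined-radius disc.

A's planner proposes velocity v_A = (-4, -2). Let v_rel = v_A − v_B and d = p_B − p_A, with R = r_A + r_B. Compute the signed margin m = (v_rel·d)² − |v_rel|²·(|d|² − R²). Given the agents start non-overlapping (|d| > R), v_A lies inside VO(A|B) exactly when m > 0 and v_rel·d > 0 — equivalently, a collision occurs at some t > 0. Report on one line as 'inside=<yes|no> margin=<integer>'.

d = (16, 17),  |d|² = 545;  R = 1+7 = 8,  c = 545−8² = 481
v_rel = (0, 2),  |v_rel|² = 4;  v_rel·d = (0)·(16) + (2)·(17) = 34
4·t² − 68·t + 481 = 0  ⇒  m = 34² − 4·481 = -768
m = -768 < 0,  v_rel·d = 34 > 0  ⇒  outside

inside=no margin=-768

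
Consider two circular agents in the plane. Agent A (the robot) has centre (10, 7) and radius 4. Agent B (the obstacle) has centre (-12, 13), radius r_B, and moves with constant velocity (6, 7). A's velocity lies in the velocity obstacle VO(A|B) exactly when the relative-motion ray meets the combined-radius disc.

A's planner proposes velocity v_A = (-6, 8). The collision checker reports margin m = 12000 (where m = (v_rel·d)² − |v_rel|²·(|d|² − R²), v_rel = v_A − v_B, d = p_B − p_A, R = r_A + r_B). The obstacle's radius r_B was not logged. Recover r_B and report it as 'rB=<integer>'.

m = 12000
d = (-22, 6);  v_rel = (-12, 1),  |v_rel|² = 145
v_rel×d = (-12)·(6) − (1)·(-22) = -50
since m = R²·145 − (-50)²:  R² = (2500 + 12000) / 145 = 100
R = √100 = 10  ⇒  r_B = 10 − 4 = 6

rB=6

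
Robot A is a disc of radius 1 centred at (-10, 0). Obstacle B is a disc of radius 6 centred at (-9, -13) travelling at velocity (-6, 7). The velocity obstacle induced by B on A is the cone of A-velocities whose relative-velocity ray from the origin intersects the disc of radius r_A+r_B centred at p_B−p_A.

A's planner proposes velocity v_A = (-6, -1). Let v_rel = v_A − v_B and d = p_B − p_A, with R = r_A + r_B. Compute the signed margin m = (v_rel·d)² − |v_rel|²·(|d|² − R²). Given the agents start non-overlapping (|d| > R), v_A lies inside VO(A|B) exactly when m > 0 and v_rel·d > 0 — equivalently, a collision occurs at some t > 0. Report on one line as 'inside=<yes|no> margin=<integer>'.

d = (1, -13),  |d|² = 170;  R = 1+6 = 7,  c = 170−7² = 121
v_rel = (0, -8),  |v_rel|² = 64;  v_rel·d = (0)·(1) + (-8)·(-13) = 104
64·t² − 208·t + 121 = 0  ⇒  m = 104² − 64·121 = 3072
m = 3072 > 0,  v_rel·d = 104 > 0  ⇒  inside

inside=yes margin=3072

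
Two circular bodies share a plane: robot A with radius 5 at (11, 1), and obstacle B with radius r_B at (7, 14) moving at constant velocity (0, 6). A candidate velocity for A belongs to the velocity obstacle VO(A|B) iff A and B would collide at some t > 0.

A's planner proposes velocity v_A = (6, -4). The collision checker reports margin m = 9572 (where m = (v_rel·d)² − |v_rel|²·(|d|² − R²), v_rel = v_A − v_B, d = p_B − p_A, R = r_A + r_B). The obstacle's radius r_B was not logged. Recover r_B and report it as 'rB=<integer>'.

m = 9572
d = (-4, 13);  v_rel = (6, -10),  |v_rel|² = 136
v_rel×d = (6)·(13) − (-10)·(-4) = 38
since m = R²·136 − 38²:  R² = (1444 + 9572) / 136 = 81
R = √81 = 9  ⇒  r_B = 9 − 5 = 4

rB=4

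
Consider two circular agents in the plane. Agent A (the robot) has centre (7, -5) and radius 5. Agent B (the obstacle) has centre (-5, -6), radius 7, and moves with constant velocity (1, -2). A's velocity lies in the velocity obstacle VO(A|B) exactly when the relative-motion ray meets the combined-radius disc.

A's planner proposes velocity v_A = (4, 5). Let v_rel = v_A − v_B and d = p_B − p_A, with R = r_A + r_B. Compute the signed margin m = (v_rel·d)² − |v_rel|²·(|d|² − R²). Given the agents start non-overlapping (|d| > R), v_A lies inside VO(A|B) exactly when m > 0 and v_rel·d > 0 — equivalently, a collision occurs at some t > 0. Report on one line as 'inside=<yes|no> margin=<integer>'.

d = (-12, -1),  |d|² = 145;  R = 5+7 = 12,  c = 145−12² = 1
v_rel = (3, 7),  |v_rel|² = 58;  v_rel·d = (3)·(-12) + (7)·(-1) = -43
58·t² + 86·t + 1 = 0  ⇒  m = (-43)² − 58·1 = 1791
m = 1791 > 0,  v_rel·d = -43 < 0  ⇒  outside

inside=no margin=1791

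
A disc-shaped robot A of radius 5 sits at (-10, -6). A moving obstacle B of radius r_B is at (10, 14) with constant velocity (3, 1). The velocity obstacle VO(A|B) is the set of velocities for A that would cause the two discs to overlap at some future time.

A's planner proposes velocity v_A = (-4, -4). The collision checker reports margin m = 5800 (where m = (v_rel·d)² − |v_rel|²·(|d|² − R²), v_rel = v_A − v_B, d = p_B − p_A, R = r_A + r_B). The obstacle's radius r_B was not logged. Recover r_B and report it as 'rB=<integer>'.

m = 5800
d = (20, 20);  v_rel = (-7, -5),  |v_rel|² = 74
v_rel×d = (-7)·(20) − (-5)·(20) = -40
since m = R²·74 − (-40)²:  R² = (1600 + 5800) / 74 = 100
R = √100 = 10  ⇒  r_B = 10 − 5 = 5

rB=5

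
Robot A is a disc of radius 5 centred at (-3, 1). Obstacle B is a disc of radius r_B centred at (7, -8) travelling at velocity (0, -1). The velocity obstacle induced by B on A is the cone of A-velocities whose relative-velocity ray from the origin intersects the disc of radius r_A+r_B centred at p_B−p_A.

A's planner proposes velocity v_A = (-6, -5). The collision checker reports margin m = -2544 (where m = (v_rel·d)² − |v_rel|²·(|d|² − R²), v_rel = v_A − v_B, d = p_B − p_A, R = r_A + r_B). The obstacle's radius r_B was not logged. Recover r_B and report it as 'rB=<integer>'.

m = -2544
d = (10, -9);  v_rel = (-6, -4),  |v_rel|² = 52
v_rel×d = (-6)·(-9) − (-4)·(10) = 94
since m = R²·52 − 94²:  R² = (8836 + -2544) / 52 = 121
R = √121 = 11  ⇒  r_B = 11 − 5 = 6

rB=6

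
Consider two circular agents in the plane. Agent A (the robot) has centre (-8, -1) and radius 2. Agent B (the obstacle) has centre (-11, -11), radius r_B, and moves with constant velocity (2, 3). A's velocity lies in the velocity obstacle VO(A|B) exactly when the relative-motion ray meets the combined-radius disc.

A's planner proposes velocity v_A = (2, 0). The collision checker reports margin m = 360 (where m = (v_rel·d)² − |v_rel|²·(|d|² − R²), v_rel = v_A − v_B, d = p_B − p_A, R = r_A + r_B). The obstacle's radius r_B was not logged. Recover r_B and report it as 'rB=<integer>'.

m = 360
d = (-3, -10);  v_rel = (0, -3),  |v_rel|² = 9
v_rel×d = (0)·(-10) − (-3)·(-3) = -9
since m = R²·9 − (-9)²:  R² = (81 + 360) / 9 = 49
R = √49 = 7  ⇒  r_B = 7 − 2 = 5

rB=5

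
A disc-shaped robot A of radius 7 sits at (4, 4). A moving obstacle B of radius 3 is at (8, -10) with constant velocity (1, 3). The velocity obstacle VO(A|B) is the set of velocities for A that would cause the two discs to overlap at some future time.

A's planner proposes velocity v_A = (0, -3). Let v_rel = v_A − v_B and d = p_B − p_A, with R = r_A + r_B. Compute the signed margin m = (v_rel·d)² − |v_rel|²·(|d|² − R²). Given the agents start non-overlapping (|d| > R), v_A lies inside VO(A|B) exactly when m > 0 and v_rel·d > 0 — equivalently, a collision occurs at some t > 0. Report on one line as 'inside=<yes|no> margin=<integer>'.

d = (4, -14),  |d|² = 212;  R = 7+3 = 10,  c = 212−10² = 112
v_rel = (-1, -6),  |v_rel|² = 37;  v_rel·d = (-1)·(4) + (-6)·(-14) = 80
37·t² − 160·t + 112 = 0  ⇒  m = 80² − 37·112 = 2256
m = 2256 > 0,  v_rel·d = 80 > 0  ⇒  inside

inside=yes margin=2256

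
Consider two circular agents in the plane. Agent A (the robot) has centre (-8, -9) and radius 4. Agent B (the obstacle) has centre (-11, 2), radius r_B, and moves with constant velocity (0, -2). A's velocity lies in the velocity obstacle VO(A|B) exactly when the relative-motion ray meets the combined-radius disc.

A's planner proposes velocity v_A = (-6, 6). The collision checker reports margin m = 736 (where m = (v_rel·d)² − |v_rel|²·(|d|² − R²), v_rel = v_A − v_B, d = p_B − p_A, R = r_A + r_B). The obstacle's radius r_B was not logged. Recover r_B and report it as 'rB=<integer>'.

m = 736
d = (-3, 11);  v_rel = (-6, 8),  |v_rel|² = 100
v_rel×d = (-6)·(11) − (8)·(-3) = -42
since m = R²·100 − (-42)²:  R² = (1764 + 736) / 100 = 25
R = √25 = 5  ⇒  r_B = 5 − 4 = 1

rB=1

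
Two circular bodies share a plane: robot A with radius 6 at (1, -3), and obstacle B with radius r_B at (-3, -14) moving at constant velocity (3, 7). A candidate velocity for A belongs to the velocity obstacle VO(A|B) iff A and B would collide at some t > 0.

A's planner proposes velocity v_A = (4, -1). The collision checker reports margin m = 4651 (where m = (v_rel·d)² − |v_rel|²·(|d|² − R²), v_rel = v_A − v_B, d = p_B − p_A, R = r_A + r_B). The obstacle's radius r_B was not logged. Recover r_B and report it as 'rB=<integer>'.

m = 4651
d = (-4, -11);  v_rel = (1, -8),  |v_rel|² = 65
v_rel×d = (1)·(-11) − (-8)·(-4) = -43
since m = R²·65 − (-43)²:  R² = (1849 + 4651) / 65 = 100
R = √100 = 10  ⇒  r_B = 10 − 6 = 4

rB=4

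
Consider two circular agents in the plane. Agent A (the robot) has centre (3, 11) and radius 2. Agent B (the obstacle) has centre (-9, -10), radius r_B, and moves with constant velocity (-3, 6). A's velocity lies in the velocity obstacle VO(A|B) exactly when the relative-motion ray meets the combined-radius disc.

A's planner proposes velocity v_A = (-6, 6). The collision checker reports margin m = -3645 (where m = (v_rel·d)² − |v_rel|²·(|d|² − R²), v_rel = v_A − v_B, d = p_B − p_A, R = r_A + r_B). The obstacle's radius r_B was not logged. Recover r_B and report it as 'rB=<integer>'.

m = -3645
d = (-12, -21);  v_rel = (-3, 0),  |v_rel|² = 9
v_rel×d = (-3)·(-21) − (0)·(-12) = 63
since m = R²·9 − 63²:  R² = (3969 + -3645) / 9 = 36
R = √36 = 6  ⇒  r_B = 6 − 2 = 4

rB=4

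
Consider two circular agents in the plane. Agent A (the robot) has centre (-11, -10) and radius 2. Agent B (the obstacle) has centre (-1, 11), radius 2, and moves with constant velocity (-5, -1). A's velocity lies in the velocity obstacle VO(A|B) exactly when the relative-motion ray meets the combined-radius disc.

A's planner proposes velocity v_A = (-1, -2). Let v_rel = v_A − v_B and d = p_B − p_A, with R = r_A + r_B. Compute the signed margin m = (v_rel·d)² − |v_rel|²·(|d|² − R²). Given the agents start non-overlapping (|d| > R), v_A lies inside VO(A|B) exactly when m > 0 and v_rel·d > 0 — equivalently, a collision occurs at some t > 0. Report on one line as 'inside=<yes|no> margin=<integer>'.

d = (10, 21),  |d|² = 541;  R = 2+2 = 4,  c = 541−4² = 525
v_rel = (4, -1),  |v_rel|² = 17;  v_rel·d = (4)·(10) + (-1)·(21) = 19
17·t² − 38·t + 525 = 0  ⇒  m = 19² − 17·525 = -8564
m = -8564 < 0,  v_rel·d = 19 > 0  ⇒  outside

inside=no margin=-8564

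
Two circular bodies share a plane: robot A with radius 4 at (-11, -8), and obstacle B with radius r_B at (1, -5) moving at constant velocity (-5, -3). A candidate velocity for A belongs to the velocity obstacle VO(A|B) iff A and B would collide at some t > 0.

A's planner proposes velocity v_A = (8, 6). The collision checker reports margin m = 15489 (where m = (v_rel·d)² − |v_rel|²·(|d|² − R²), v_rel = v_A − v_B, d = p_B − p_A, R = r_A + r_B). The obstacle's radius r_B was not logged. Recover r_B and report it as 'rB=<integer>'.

m = 15489
d = (12, 3);  v_rel = (13, 9),  |v_rel|² = 250
v_rel×d = (13)·(3) − (9)·(12) = -69
since m = R²·250 − (-69)²:  R² = (4761 + 15489) / 250 = 81
R = √81 = 9  ⇒  r_B = 9 − 4 = 5

rB=5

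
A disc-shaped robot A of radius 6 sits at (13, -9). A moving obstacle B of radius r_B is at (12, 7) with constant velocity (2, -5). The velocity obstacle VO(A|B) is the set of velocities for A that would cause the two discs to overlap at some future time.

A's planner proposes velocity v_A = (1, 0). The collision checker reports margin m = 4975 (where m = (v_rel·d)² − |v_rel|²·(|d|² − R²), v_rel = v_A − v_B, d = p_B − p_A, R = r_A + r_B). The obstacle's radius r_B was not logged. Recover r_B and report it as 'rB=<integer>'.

m = 4975
d = (-1, 16);  v_rel = (-1, 5),  |v_rel|² = 26
v_rel×d = (-1)·(16) − (5)·(-1) = -11
since m = R²·26 − (-11)²:  R² = (121 + 4975) / 26 = 196
R = √196 = 14  ⇒  r_B = 14 − 6 = 8

rB=8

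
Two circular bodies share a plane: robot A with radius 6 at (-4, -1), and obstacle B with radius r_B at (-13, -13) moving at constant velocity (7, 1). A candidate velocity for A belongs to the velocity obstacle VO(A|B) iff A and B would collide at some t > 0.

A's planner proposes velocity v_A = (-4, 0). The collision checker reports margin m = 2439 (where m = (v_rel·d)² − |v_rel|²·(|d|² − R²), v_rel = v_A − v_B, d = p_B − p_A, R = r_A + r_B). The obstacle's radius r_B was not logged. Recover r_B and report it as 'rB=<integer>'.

m = 2439
d = (-9, -12);  v_rel = (-11, -1),  |v_rel|² = 122
v_rel×d = (-11)·(-12) − (-1)·(-9) = 123
since m = R²·122 − 123²:  R² = (15129 + 2439) / 122 = 144
R = √144 = 12  ⇒  r_B = 12 − 6 = 6

rB=6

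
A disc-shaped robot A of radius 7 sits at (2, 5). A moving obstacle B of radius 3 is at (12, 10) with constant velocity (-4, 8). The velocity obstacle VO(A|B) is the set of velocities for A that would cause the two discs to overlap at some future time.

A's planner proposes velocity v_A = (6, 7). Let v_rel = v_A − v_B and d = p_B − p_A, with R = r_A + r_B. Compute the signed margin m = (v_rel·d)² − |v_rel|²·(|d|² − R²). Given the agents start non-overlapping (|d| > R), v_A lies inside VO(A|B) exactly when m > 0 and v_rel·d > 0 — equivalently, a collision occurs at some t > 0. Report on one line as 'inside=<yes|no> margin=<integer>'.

d = (10, 5),  |d|² = 125;  R = 7+3 = 10,  c = 125−10² = 25
v_rel = (10, -1),  |v_rel|² = 101;  v_rel·d = (10)·(10) + (-1)·(5) = 95
101·t² − 190·t + 25 = 0  ⇒  m = 95² − 101·25 = 6500
m = 6500 > 0,  v_rel·d = 95 > 0  ⇒  inside

inside=yes margin=6500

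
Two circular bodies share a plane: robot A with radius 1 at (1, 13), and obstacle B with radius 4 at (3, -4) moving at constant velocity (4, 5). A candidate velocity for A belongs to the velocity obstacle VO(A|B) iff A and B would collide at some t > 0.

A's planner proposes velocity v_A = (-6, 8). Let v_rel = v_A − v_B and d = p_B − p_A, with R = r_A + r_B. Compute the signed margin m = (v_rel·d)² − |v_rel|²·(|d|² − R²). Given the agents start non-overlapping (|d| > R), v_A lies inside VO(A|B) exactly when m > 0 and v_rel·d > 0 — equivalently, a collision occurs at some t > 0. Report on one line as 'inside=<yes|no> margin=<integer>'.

d = (2, -17),  |d|² = 293;  R = 1+4 = 5,  c = 293−5² = 268
v_rel = (-10, 3),  |v_rel|² = 109;  v_rel·d = (-10)·(2) + (3)·(-17) = -71
109·t² + 142·t + 268 = 0  ⇒  m = (-71)² − 109·268 = -24171
m = -24171 < 0,  v_rel·d = -71 < 0  ⇒  outside

inside=no margin=-24171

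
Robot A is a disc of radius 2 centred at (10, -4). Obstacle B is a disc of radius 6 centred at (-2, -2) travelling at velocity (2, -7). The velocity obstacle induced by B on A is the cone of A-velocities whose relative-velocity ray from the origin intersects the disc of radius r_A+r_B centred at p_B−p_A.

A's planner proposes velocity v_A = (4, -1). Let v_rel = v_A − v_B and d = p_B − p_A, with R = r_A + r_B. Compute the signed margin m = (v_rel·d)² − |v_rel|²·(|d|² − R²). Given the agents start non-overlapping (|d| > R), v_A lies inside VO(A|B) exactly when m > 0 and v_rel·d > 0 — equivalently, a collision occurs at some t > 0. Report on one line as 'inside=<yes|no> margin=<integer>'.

d = (-12, 2),  |d|² = 148;  R = 2+6 = 8,  c = 148−8² = 84
v_rel = (2, 6),  |v_rel|² = 40;  v_rel·d = (2)·(-12) + (6)·(2) = -12
40·t² + 24·t + 84 = 0  ⇒  m = (-12)² − 40·84 = -3216
m = -3216 < 0,  v_rel·d = -12 < 0  ⇒  outside

inside=no margin=-3216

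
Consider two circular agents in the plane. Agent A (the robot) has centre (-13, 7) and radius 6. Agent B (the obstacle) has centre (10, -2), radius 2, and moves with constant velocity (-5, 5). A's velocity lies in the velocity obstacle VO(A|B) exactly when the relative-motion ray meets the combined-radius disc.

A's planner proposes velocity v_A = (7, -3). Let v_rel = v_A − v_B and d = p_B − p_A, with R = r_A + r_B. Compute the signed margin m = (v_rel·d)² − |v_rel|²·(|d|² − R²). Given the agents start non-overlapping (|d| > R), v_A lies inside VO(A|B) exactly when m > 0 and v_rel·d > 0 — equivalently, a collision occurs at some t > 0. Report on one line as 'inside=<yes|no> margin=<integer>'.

d = (23, -9),  |d|² = 610;  R = 6+2 = 8,  c = 610−8² = 546
v_rel = (12, -8),  |v_rel|² = 208;  v_rel·d = (12)·(23) + (-8)·(-9) = 348
208·t² − 696·t + 546 = 0  ⇒  m = 348² − 208·546 = 7536
m = 7536 > 0,  v_rel·d = 348 > 0  ⇒  inside

inside=yes margin=7536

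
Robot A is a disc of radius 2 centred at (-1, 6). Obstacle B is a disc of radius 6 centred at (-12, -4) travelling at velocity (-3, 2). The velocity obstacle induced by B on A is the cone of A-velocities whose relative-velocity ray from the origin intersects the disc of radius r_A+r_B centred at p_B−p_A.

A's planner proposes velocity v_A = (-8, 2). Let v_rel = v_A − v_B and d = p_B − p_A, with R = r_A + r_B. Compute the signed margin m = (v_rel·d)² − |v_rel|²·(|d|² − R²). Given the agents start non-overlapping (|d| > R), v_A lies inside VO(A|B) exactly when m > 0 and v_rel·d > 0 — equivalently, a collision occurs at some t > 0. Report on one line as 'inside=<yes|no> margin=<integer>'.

d = (-11, -10),  |d|² = 221;  R = 2+6 = 8,  c = 221−8² = 157
v_rel = (-5, 0),  |v_rel|² = 25;  v_rel·d = (-5)·(-11) + (0)·(-10) = 55
25·t² − 110·t + 157 = 0  ⇒  m = 55² − 25·157 = -900
m = -900 < 0,  v_rel·d = 55 > 0  ⇒  outside

inside=no margin=-900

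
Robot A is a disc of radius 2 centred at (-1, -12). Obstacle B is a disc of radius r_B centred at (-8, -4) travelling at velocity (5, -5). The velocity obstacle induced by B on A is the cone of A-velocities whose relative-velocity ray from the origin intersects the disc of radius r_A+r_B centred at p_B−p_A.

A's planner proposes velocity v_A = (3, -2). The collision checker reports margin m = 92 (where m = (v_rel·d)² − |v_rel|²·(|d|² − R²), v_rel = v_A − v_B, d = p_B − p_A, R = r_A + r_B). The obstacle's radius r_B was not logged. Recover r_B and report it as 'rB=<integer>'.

m = 92
d = (-7, 8);  v_rel = (-2, 3),  |v_rel|² = 13
v_rel×d = (-2)·(8) − (3)·(-7) = 5
since m = R²·13 − 5²:  R² = (25 + 92) / 13 = 9
R = √9 = 3  ⇒  r_B = 3 − 2 = 1

rB=1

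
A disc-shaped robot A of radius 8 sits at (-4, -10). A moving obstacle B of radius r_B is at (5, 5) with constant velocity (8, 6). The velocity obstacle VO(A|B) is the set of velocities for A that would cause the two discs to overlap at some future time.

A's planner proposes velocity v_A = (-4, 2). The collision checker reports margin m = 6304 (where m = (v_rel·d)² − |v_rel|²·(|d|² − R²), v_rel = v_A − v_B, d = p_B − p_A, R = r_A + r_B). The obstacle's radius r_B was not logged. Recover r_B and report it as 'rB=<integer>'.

m = 6304
d = (9, 15);  v_rel = (-12, -4),  |v_rel|² = 160
v_rel×d = (-12)·(15) − (-4)·(9) = -144
since m = R²·160 − (-144)²:  R² = (20736 + 6304) / 160 = 169
R = √169 = 13  ⇒  r_B = 13 − 8 = 5

rB=5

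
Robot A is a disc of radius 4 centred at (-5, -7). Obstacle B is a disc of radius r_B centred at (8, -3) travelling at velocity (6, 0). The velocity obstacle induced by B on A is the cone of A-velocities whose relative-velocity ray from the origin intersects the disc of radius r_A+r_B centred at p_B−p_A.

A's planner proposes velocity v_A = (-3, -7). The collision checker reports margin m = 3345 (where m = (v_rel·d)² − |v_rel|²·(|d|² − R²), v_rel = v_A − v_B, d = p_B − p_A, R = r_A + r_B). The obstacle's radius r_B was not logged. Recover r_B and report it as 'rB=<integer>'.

m = 3345
d = (13, 4);  v_rel = (-9, -7),  |v_rel|² = 130
v_rel×d = (-9)·(4) − (-7)·(13) = 55
since m = R²·130 − 55²:  R² = (3025 + 3345) / 130 = 49
R = √49 = 7  ⇒  r_B = 7 − 4 = 3

rB=3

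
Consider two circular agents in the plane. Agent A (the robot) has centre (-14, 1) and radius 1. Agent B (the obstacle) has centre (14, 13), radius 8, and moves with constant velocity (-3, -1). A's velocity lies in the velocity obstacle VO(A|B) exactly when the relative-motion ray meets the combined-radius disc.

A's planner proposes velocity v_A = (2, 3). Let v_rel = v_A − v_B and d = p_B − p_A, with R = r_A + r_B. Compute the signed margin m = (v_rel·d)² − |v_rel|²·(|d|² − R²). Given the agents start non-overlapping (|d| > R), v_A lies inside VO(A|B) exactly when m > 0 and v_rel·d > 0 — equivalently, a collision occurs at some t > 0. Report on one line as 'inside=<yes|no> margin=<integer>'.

d = (28, 12),  |d|² = 928;  R = 1+8 = 9,  c = 928−9² = 847
v_rel = (5, 4),  |v_rel|² = 41;  v_rel·d = (5)·(28) + (4)·(12) = 188
41·t² − 376·t + 847 = 0  ⇒  m = 188² − 41·847 = 617
m = 617 > 0,  v_rel·d = 188 > 0  ⇒  inside

inside=yes margin=617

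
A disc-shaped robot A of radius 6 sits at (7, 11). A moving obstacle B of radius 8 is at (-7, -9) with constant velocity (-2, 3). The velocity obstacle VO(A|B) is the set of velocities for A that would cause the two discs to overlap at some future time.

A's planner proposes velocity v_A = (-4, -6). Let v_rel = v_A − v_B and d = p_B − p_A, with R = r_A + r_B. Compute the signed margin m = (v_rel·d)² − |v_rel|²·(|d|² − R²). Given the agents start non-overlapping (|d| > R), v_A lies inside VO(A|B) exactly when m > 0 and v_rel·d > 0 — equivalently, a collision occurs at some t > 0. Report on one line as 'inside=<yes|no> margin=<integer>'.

d = (-14, -20),  |d|² = 596;  R = 6+8 = 14,  c = 596−14² = 400
v_rel = (-2, -9),  |v_rel|² = 85;  v_rel·d = (-2)·(-14) + (-9)·(-20) = 208
85·t² − 416·t + 400 = 0  ⇒  m = 208² − 85·400 = 9264
m = 9264 > 0,  v_rel·d = 208 > 0  ⇒  inside

inside=yes margin=9264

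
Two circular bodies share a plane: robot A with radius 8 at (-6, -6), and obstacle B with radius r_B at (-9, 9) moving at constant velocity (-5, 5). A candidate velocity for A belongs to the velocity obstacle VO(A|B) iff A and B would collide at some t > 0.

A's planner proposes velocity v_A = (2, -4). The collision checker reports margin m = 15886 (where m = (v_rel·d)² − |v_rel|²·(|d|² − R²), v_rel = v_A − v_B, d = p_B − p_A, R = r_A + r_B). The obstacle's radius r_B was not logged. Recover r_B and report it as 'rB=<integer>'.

m = 15886
d = (-3, 15);  v_rel = (7, -9),  |v_rel|² = 130
v_rel×d = (7)·(15) − (-9)·(-3) = 78
since m = R²·130 − 78²:  R² = (6084 + 15886) / 130 = 169
R = √169 = 13  ⇒  r_B = 13 − 8 = 5

rB=5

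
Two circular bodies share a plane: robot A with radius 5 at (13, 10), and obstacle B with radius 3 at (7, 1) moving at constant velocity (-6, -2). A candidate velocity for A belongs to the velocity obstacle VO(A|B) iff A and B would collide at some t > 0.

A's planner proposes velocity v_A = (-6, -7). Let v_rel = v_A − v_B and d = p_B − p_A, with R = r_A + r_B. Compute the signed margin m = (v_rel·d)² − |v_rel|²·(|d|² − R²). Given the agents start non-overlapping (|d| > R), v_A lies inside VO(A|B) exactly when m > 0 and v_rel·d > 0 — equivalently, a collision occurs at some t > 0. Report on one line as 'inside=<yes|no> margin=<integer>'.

d = (-6, -9),  |d|² = 117;  R = 5+3 = 8,  c = 117−8² = 53
v_rel = (0, -5),  |v_rel|² = 25;  v_rel·d = (0)·(-6) + (-5)·(-9) = 45
25·t² − 90·t + 53 = 0  ⇒  m = 45² − 25·53 = 700
m = 700 > 0,  v_rel·d = 45 > 0  ⇒  inside

inside=yes margin=700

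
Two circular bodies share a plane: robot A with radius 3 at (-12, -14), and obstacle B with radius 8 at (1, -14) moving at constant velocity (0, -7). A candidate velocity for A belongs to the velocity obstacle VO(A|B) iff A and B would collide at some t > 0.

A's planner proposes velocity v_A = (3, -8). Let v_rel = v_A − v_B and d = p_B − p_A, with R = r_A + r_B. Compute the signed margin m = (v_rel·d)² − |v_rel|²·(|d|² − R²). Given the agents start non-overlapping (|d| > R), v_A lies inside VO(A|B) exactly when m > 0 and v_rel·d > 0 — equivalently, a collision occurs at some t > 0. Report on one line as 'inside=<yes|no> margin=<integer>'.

d = (13, 0),  |d|² = 169;  R = 3+8 = 11,  c = 169−11² = 48
v_rel = (3, -1),  |v_rel|² = 10;  v_rel·d = (3)·(13) + (-1)·(0) = 39
10·t² − 78·t + 48 = 0  ⇒  m = 39² − 10·48 = 1041
m = 1041 > 0,  v_rel·d = 39 > 0  ⇒  inside

inside=yes margin=1041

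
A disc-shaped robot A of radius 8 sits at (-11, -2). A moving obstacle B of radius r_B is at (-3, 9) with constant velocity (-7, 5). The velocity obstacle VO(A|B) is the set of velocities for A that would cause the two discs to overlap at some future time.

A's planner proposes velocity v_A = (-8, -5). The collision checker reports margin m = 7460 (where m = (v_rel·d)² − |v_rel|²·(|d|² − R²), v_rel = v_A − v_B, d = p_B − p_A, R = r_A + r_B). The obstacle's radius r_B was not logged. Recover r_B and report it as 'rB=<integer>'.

m = 7460
d = (8, 11);  v_rel = (-1, -10),  |v_rel|² = 101
v_rel×d = (-1)·(11) − (-10)·(8) = 69
since m = R²·101 − 69²:  R² = (4761 + 7460) / 101 = 121
R = √121 = 11  ⇒  r_B = 11 − 8 = 3

rB=3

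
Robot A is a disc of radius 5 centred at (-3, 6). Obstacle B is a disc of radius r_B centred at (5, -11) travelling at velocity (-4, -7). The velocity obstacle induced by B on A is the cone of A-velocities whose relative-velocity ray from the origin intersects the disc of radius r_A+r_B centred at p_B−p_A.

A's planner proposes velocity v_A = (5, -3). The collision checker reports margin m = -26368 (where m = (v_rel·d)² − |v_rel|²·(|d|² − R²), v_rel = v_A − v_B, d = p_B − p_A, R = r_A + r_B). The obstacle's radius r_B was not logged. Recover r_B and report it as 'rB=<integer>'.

m = -26368
d = (8, -17);  v_rel = (9, 4),  |v_rel|² = 97
v_rel×d = (9)·(-17) − (4)·(8) = -185
since m = R²·97 − (-185)²:  R² = (34225 + -26368) / 97 = 81
R = √81 = 9  ⇒  r_B = 9 − 5 = 4

rB=4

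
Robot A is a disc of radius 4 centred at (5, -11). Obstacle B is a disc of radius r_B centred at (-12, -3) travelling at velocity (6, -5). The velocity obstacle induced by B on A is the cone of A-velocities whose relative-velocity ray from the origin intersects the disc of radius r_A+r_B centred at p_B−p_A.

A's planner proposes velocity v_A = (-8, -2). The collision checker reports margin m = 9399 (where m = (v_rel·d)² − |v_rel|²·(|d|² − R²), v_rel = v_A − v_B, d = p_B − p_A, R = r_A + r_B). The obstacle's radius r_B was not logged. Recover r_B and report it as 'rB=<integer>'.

m = 9399
d = (-17, 8);  v_rel = (-14, 3),  |v_rel|² = 205
v_rel×d = (-14)·(8) − (3)·(-17) = -61
since m = R²·205 − (-61)²:  R² = (3721 + 9399) / 205 = 64
R = √64 = 8  ⇒  r_B = 8 − 4 = 4

rB=4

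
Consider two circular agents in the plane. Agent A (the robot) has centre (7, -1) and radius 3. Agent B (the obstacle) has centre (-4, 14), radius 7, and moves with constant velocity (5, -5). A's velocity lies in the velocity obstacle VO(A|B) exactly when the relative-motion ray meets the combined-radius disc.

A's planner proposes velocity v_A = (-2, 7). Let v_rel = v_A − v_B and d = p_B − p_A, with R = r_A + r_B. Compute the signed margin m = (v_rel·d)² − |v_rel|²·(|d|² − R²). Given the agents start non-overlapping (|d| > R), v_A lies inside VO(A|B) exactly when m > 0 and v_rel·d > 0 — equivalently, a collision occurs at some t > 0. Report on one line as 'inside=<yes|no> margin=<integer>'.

d = (-11, 15),  |d|² = 346;  R = 3+7 = 10,  c = 346−10² = 246
v_rel = (-7, 12),  |v_rel|² = 193;  v_rel·d = (-7)·(-11) + (12)·(15) = 257
193·t² − 514·t + 246 = 0  ⇒  m = 257² − 193·246 = 18571
m = 18571 > 0,  v_rel·d = 257 > 0  ⇒  inside

inside=yes margin=18571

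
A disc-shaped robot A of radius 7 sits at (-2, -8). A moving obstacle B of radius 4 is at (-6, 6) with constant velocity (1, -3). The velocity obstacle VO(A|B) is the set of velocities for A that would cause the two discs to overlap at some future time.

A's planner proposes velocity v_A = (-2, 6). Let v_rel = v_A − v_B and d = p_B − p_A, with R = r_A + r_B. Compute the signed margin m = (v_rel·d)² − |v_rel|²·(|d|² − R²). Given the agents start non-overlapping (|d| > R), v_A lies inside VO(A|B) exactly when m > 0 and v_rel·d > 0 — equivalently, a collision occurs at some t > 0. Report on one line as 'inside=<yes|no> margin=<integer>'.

d = (-4, 14),  |d|² = 212;  R = 7+4 = 11,  c = 212−11² = 91
v_rel = (-3, 9),  |v_rel|² = 90;  v_rel·d = (-3)·(-4) + (9)·(14) = 138
90·t² − 276·t + 91 = 0  ⇒  m = 138² − 90·91 = 10854
m = 10854 > 0,  v_rel·d = 138 > 0  ⇒  inside

inside=yes margin=10854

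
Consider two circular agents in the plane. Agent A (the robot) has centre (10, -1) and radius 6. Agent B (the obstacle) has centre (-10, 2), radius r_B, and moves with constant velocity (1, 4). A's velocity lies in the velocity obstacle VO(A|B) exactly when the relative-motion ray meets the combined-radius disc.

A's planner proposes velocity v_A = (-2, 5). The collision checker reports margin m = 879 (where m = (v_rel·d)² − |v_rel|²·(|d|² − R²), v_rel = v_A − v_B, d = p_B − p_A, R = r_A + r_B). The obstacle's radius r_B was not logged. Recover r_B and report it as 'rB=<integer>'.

m = 879
d = (-20, 3);  v_rel = (-3, 1),  |v_rel|² = 10
v_rel×d = (-3)·(3) − (1)·(-20) = 11
since m = R²·10 − 11²:  R² = (121 + 879) / 10 = 100
R = √100 = 10  ⇒  r_B = 10 − 6 = 4

rB=4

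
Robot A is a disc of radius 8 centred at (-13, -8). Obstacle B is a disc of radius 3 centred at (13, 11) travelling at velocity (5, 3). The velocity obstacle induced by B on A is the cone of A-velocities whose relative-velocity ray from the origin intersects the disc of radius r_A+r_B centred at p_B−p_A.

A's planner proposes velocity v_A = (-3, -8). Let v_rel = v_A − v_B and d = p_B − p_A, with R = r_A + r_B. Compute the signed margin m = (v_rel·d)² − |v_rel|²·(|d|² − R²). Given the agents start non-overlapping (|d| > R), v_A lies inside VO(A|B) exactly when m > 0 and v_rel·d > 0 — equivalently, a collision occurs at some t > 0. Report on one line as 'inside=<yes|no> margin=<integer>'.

d = (26, 19),  |d|² = 1037;  R = 8+3 = 11,  c = 1037−11² = 916
v_rel = (-8, -11),  |v_rel|² = 185;  v_rel·d = (-8)·(26) + (-11)·(19) = -417
185·t² + 834·t + 916 = 0  ⇒  m = (-417)² − 185·916 = 4429
m = 4429 > 0,  v_rel·d = -417 < 0  ⇒  outside

inside=no margin=4429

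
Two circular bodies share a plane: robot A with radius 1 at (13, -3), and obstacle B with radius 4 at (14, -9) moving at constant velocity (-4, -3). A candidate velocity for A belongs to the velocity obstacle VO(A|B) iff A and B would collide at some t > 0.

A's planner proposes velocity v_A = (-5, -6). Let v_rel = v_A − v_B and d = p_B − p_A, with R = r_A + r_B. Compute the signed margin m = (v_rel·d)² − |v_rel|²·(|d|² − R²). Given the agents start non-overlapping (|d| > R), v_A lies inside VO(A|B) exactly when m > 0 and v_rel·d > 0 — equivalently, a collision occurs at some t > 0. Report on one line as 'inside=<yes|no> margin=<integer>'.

d = (1, -6),  |d|² = 37;  R = 1+4 = 5,  c = 37−5² = 12
v_rel = (-1, -3),  |v_rel|² = 10;  v_rel·d = (-1)·(1) + (-3)·(-6) = 17
10·t² − 34·t + 12 = 0  ⇒  m = 17² − 10·12 = 169
m = 169 > 0,  v_rel·d = 17 > 0  ⇒  inside

inside=yes margin=169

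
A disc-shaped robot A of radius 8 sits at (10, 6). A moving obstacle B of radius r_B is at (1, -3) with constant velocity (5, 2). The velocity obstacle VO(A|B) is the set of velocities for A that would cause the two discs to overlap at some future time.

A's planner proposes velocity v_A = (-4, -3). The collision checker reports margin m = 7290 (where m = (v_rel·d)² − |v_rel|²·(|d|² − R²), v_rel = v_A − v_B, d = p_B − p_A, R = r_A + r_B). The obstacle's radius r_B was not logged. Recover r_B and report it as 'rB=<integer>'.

m = 7290
d = (-9, -9);  v_rel = (-9, -5),  |v_rel|² = 106
v_rel×d = (-9)·(-9) − (-5)·(-9) = 36
since m = R²·106 − 36²:  R² = (1296 + 7290) / 106 = 81
R = √81 = 9  ⇒  r_B = 9 − 8 = 1

rB=1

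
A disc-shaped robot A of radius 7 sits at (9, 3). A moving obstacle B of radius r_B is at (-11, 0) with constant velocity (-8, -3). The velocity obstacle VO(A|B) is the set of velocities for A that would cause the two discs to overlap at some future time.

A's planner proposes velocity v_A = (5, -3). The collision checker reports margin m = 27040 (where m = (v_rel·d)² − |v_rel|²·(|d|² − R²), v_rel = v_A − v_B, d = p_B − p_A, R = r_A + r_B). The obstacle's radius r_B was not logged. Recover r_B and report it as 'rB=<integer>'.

m = 27040
d = (-20, -3);  v_rel = (13, 0),  |v_rel|² = 169
v_rel×d = (13)·(-3) − (0)·(-20) = -39
since m = R²·169 − (-39)²:  R² = (1521 + 27040) / 169 = 169
R = √169 = 13  ⇒  r_B = 13 − 7 = 6

rB=6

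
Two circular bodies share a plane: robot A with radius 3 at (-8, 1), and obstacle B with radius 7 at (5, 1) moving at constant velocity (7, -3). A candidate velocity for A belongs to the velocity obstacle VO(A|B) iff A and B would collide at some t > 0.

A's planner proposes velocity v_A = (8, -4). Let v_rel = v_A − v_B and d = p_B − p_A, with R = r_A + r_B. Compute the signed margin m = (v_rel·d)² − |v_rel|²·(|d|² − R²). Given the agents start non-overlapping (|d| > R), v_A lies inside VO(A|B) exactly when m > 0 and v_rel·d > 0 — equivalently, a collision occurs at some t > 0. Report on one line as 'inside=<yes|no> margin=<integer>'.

d = (13, 0),  |d|² = 169;  R = 3+7 = 10,  c = 169−10² = 69
v_rel = (1, -1),  |v_rel|² = 2;  v_rel·d = (1)·(13) + (-1)·(0) = 13
2·t² − 26·t + 69 = 0  ⇒  m = 13² − 2·69 = 31
m = 31 > 0,  v_rel·d = 13 > 0  ⇒  inside

inside=yes margin=31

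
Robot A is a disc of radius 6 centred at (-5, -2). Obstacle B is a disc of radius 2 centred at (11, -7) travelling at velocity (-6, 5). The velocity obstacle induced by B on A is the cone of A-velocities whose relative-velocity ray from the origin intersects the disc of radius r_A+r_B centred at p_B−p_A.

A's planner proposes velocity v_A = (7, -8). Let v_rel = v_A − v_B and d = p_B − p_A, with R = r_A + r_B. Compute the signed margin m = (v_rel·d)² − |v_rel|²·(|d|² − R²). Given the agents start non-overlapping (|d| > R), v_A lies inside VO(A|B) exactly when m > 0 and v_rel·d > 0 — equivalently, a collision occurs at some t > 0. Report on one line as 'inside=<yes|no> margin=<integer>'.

d = (16, -5),  |d|² = 281;  R = 6+2 = 8,  c = 281−8² = 217
v_rel = (13, -13),  |v_rel|² = 338;  v_rel·d = (13)·(16) + (-13)·(-5) = 273
338·t² − 546·t + 217 = 0  ⇒  m = 273² − 338·217 = 1183
m = 1183 > 0,  v_rel·d = 273 > 0  ⇒  inside

inside=yes margin=1183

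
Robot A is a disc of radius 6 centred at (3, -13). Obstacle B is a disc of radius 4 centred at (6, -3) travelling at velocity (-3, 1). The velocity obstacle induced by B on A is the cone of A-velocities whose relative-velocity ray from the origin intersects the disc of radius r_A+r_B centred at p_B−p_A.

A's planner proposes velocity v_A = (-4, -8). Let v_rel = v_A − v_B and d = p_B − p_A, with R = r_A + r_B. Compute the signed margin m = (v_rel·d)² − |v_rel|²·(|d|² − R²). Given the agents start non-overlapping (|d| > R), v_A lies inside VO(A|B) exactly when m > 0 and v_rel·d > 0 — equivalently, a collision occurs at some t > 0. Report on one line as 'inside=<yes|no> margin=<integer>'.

d = (3, 10),  |d|² = 109;  R = 6+4 = 10,  c = 109−10² = 9
v_rel = (-1, -9),  |v_rel|² = 82;  v_rel·d = (-1)·(3) + (-9)·(10) = -93
82·t² + 186·t + 9 = 0  ⇒  m = (-93)² − 82·9 = 7911
m = 7911 > 0,  v_rel·d = -93 < 0  ⇒  outside

inside=no margin=7911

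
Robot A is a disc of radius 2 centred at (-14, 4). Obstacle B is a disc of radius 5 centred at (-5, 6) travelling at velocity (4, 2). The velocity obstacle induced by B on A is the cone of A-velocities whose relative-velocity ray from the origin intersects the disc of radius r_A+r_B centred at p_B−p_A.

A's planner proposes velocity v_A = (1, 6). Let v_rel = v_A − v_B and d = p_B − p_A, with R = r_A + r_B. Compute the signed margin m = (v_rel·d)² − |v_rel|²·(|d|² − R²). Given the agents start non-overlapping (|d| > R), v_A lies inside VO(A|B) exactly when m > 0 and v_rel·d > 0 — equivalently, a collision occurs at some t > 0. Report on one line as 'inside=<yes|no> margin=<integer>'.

d = (9, 2),  |d|² = 85;  R = 2+5 = 7,  c = 85−7² = 36
v_rel = (-3, 4),  |v_rel|² = 25;  v_rel·d = (-3)·(9) + (4)·(2) = -19
25·t² + 38·t + 36 = 0  ⇒  m = (-19)² − 25·36 = -539
m = -539 < 0,  v_rel·d = -19 < 0  ⇒  outside

inside=no margin=-539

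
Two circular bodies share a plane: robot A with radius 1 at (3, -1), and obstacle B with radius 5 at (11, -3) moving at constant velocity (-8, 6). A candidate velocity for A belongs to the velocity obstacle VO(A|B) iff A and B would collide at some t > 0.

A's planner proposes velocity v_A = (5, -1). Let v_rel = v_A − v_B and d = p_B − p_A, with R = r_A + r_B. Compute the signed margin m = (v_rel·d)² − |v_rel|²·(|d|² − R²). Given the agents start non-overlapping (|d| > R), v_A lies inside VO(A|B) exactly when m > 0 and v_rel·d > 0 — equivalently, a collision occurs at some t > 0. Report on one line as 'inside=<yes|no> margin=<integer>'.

d = (8, -2),  |d|² = 68;  R = 1+5 = 6,  c = 68−6² = 32
v_rel = (13, -7),  |v_rel|² = 218;  v_rel·d = (13)·(8) + (-7)·(-2) = 118
218·t² − 236·t + 32 = 0  ⇒  m = 118² − 218·32 = 6948
m = 6948 > 0,  v_rel·d = 118 > 0  ⇒  inside

inside=yes margin=6948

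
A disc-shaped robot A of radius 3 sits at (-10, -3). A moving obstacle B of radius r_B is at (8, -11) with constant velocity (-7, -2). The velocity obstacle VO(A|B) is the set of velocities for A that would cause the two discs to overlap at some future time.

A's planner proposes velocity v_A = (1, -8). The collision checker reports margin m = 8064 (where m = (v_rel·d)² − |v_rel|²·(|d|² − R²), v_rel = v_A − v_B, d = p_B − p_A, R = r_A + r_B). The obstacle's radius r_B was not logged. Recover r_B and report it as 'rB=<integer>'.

m = 8064
d = (18, -8);  v_rel = (8, -6),  |v_rel|² = 100
v_rel×d = (8)·(-8) − (-6)·(18) = 44
since m = R²·100 − 44²:  R² = (1936 + 8064) / 100 = 100
R = √100 = 10  ⇒  r_B = 10 − 3 = 7

rB=7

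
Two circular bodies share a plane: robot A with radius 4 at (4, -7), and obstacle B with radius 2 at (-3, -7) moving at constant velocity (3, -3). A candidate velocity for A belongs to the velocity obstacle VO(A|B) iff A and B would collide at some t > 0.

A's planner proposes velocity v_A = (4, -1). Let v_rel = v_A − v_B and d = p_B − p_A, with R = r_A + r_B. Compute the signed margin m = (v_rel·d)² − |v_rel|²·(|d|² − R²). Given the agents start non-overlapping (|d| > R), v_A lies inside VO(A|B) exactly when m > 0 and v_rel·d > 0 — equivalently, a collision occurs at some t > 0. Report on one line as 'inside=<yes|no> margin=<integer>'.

d = (-7, 0),  |d|² = 49;  R = 4+2 = 6,  c = 49−6² = 13
v_rel = (1, 2),  |v_rel|² = 5;  v_rel·d = (1)·(-7) + (2)·(0) = -7
5·t² + 14·t + 13 = 0  ⇒  m = (-7)² − 5·13 = -16
m = -16 < 0,  v_rel·d = -7 < 0  ⇒  outside

inside=no margin=-16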